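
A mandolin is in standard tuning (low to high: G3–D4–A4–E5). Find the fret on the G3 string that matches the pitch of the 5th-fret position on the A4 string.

19

Fret 5 on A4 is MIDI 69 + 5 = 74 (D5). On the G3 string (open MIDI 55), that pitch is 74 − 55 = fret 19.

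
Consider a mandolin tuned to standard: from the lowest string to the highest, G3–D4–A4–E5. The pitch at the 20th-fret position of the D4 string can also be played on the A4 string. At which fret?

Fret 20 on D4 is MIDI 62 + 20 = 82 (A♯5). On the A4 string (open MIDI 69), that pitch is 82 − 69 = fret 13.

13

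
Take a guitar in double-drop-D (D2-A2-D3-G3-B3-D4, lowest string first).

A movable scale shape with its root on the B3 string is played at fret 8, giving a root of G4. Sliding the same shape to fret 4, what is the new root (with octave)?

Moving from fret 8 to fret 4 shifts the root by -4 semitones.
G4 down 4 semitones is D#4.

D#4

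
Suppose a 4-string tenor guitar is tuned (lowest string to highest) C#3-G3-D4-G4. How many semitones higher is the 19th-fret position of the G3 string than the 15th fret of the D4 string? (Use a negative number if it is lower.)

-3 semitones

G3 at fret 19 → D5 (MIDI 74); D4 at fret 15 → F5 (MIDI 77).
74 − 77 = -3, so the two pitches are 3 semitones apart.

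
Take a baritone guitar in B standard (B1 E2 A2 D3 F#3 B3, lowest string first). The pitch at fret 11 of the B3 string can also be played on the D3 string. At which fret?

20

B3 at fret 11 is B3 + 11 semitones = A#4.
The open D3 string is 9 semitones below the open B3, so the same pitch on the D3 string lies at fret 11 + 9 = 20.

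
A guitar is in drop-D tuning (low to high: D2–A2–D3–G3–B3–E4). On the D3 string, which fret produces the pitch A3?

7

A3 is 7 semitones above the open D3 (D–D#–E–F–F#–G–G#–A), so it sits at fret 7.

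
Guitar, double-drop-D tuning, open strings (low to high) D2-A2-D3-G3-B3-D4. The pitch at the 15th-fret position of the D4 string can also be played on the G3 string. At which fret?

22

Fret 15 on D4 is MIDI 62 + 15 = 77 (F5). On the G3 string (open MIDI 55), that pitch is 77 − 55 = fret 22.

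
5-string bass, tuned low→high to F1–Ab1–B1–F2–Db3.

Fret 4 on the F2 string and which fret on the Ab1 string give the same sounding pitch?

Fret 4 on F2 is MIDI 41 + 4 = 45 (A2). On the Ab1 string (open MIDI 32), that pitch is 45 − 32 = fret 13.

13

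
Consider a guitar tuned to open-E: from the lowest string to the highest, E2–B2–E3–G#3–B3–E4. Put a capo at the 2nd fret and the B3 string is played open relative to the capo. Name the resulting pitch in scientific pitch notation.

C#4

The capo raises the open B3 by 2 semitones to C#4; fretting 0 more gives B3 + 2 + 0 = B3 + 2 semitones = C#4.
(Also written Db.)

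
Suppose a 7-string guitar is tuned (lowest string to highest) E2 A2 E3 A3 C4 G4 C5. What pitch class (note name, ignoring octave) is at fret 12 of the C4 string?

C4 is MIDI 60. Adding 12 gives 72; 72 mod 12 = 0, i.e. C.

C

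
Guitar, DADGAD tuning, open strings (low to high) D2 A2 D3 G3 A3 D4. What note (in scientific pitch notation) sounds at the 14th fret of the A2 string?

Each fret is one semitone, so A2 + 14 = B3.

B3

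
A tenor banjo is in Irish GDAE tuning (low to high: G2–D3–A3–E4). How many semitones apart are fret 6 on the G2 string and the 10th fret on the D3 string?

11 semitones

G2 at fret 6 → C#3 (MIDI 49); D3 at fret 10 → C4 (MIDI 60).
49 − 60 = -11, so the two pitches are 11 semitones apart, with C4 the higher.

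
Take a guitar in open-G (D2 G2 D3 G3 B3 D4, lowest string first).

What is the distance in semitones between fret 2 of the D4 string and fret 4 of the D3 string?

10 semitones

D4 at fret 2 → E4 (MIDI 64); D3 at fret 4 → F#3 (MIDI 54).
64 − 54 = 10, so the two pitches are 10 semitones apart, with E4 the higher.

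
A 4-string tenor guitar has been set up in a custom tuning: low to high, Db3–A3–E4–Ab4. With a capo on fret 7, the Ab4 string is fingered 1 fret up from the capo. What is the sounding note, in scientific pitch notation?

The capo raises the open Ab4 by 7 semitones to Eb5; fretting 1 more gives Ab4 + 7 + 1 = Ab4 + 8 semitones = E5.

E5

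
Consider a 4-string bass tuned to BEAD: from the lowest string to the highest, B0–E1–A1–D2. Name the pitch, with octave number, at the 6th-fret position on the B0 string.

F1

The open B0 string plus 6 semitones: B–C–C#–D–D#–E–F.
The walk passes from B into C once, so the octave number goes from 0 to 1.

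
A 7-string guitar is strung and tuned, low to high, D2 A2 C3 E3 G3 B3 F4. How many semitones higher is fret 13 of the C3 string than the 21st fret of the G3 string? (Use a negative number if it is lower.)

-15 semitones

C3 at fret 13 → C♯4 (MIDI 61); G3 at fret 21 → E5 (MIDI 76).
61 − 76 = -15, so the two pitches are 15 semitones apart.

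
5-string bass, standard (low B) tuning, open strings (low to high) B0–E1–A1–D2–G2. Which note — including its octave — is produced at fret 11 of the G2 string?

G2 is MIDI 43. Adding 11 gives 54, which is F#3.
(Equivalently spelled Gb3.)

F#3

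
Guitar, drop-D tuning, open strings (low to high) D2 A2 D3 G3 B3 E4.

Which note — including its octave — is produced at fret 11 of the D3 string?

C#4

D3 is MIDI 50. Adding 11 gives 61, which is C#4.
(Equivalently spelled Db4.)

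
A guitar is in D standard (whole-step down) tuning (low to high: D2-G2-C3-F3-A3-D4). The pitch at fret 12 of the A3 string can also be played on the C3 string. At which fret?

21

Fret 12 on A3 is MIDI 57 + 12 = 69 (A4). On the C3 string (open MIDI 48), that pitch is 69 − 48 = fret 21.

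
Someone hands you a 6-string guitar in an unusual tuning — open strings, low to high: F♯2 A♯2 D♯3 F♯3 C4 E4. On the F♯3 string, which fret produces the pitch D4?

D4 is 8 semitones above the open F♯3 (F#–G–G#–A–A#–B–C–C#–D), so it sits at fret 8.

8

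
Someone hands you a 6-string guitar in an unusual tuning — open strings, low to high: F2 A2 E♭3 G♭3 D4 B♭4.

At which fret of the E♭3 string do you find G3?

4

G3 is 4 semitones above the open E♭3 (Eb–E–F–Gb–G), so it sits at fret 4.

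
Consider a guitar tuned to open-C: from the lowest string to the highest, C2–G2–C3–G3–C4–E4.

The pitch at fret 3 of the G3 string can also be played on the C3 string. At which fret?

G3 at fret 3 is G3 + 3 semitones = A♯3.
The open C3 string is 7 semitones below the open G3, so the same pitch on the C3 string lies at fret 3 + 7 = 10.

10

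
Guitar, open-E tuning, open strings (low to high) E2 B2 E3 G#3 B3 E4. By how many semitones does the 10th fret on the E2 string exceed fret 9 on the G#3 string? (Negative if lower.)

-15 semitones

E2 at fret 10 → D3 (MIDI 50); G#3 at fret 9 → F4 (MIDI 65).
50 − 65 = -15, so the two pitches are 15 semitones apart.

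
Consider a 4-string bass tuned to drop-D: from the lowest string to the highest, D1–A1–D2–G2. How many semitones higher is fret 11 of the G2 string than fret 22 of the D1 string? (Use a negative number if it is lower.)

6 semitones

G2 at fret 11 → F#3 (MIDI 54); D1 at fret 22 → C3 (MIDI 48).
54 − 48 = 6, so the two pitches are 6 semitones apart.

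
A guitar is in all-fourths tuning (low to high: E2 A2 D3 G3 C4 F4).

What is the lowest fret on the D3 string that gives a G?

5

From D3, count semitones up the chromatic scale until reaching G: D–D#–E–F–F#–G — 5 steps.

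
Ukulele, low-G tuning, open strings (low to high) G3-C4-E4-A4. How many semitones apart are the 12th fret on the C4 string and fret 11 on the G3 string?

6 semitones

C4 at fret 12 → C5 (MIDI 72); G3 at fret 11 → F#4 (MIDI 66).
72 − 66 = 6, so the two pitches are 6 semitones apart, with C5 the higher.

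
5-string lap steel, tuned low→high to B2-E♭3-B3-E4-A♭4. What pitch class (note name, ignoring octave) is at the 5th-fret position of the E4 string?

Each fret is one semitone, so E4 + 5 = A.

A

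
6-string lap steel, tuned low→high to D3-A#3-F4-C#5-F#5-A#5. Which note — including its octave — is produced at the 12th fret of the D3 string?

D3 is MIDI 50. Adding 12 gives 62, which is D4.

D4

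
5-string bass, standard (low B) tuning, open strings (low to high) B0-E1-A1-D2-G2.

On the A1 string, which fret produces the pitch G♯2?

11

G♯2 is 11 semitones above the open A1 (A–A#–B–C–…–F#–G–G#), so it sits at fret 11.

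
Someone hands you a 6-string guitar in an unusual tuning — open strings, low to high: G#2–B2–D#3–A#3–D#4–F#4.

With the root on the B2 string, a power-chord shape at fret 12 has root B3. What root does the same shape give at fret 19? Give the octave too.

Moving from fret 12 to fret 19 shifts the root by 7 semitones.
B3 up 7 semitones is F#4.

F#4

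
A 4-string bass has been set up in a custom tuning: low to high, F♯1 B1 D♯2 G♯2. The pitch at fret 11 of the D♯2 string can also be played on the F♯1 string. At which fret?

D♯2 at fret 11 is D♯2 + 11 semitones = D3.
The open F♯1 string is 9 semitones below the open D♯2, so the same pitch on the F♯1 string lies at fret 11 + 9 = 20.

20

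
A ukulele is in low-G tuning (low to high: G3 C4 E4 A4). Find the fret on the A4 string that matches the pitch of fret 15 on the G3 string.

1

G3 at fret 15 is G3 + 15 semitones = A#4.
The open A4 string is 14 semitones above the open G3, so the same pitch on the A4 string lies at fret 15 − 14 = 1.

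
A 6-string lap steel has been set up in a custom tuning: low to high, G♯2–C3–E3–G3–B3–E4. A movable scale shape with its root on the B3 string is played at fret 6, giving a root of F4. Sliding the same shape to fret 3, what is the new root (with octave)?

D4

Moving from fret 6 to fret 3 shifts the root by -3 semitones.
F4 down 3 semitones is D4.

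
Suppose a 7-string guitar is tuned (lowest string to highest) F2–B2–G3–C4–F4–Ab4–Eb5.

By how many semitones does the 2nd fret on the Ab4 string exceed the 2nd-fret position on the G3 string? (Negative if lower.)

13 semitones

Ab4 at fret 2 → Bb4 (MIDI 70); G3 at fret 2 → A3 (MIDI 57).
70 − 57 = 13, so the two pitches are 13 semitones apart.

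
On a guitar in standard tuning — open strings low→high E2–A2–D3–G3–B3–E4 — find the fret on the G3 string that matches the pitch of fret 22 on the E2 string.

E2 at fret 22 is E2 + 22 semitones = D4.
The open G3 string is 15 semitones above the open E2, so the same pitch on the G3 string lies at fret 22 − 15 = 7.

7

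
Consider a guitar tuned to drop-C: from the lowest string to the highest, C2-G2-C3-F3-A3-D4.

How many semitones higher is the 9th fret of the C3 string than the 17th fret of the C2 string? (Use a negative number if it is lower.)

4 semitones

C3 at fret 9 → A3 (MIDI 57); C2 at fret 17 → F3 (MIDI 53).
57 − 53 = 4, so the two pitches are 4 semitones apart.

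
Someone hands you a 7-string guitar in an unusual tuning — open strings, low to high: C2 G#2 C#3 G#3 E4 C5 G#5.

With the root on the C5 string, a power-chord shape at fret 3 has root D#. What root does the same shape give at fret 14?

D

Moving from fret 3 to fret 14 shifts the root by 11 semitones.
D# up 11 semitones is D.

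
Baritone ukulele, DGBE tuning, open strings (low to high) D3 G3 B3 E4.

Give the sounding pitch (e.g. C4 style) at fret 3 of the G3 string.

A♯3

The open G3 string plus 3 semitones: G–G#–A–A#.
No B→C boundary is crossed, so the octave stays at 3.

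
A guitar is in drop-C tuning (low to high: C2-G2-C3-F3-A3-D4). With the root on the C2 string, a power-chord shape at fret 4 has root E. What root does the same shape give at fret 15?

D#

Moving from fret 4 to fret 15 shifts the root by 11 semitones.
E up 11 semitones is D#.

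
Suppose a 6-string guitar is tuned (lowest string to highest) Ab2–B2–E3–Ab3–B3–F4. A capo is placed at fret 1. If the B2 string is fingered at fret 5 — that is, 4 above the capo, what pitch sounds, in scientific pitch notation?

The capo raises the open B2 by 1 semitone to C3; fretting 4 more gives B2 + 1 + 4 = B2 + 5 semitones = E3.

E3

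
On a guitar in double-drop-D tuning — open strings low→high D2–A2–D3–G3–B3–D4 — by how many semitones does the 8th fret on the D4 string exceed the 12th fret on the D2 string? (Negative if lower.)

20 semitones

D4 at fret 8 → A♯4 (MIDI 70); D2 at fret 12 → D3 (MIDI 50).
70 − 50 = 20, so the two pitches are 20 semitones apart.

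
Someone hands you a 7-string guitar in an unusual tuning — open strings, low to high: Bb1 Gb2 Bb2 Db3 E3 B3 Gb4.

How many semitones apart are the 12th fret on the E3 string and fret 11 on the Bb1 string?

E3 at fret 12 → E4 (MIDI 64); Bb1 at fret 11 → A2 (MIDI 45).
64 − 45 = 19, so the two pitches are 19 semitones apart, with E4 the higher.

19 semitones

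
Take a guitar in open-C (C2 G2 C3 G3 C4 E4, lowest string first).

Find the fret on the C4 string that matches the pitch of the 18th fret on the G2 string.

1

G2 at fret 18 is G2 + 18 semitones = C♯4.
The open C4 string is 17 semitones above the open G2, so the same pitch on the C4 string lies at fret 18 − 17 = 1.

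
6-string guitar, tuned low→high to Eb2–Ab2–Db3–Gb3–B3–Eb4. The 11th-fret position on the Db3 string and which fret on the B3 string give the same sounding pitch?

Db3 at fret 11 is Db3 + 11 semitones = C4.
The open B3 string is 10 semitones above the open Db3, so the same pitch on the B3 string lies at fret 11 − 10 = 1.

1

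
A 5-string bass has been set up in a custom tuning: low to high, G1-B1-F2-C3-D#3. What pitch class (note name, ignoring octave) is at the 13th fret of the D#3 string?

Each fret is one semitone, so D#3 + 13 = E.

E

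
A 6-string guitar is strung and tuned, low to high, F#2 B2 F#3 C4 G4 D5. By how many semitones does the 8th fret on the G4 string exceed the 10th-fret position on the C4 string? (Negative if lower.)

5 semitones

G4 at fret 8 → D#5 (MIDI 75); C4 at fret 10 → A#4 (MIDI 70).
75 − 70 = 5, so the two pitches are 5 semitones apart.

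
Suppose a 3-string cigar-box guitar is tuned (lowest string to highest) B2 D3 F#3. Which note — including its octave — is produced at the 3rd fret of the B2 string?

D3

The open B2 string plus 3 semitones: B–C–C#–D.
The walk passes from B into C once, so the octave number goes from 2 to 3.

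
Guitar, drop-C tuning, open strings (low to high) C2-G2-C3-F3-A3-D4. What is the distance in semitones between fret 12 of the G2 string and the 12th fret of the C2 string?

G2 at fret 12 → G3 (MIDI 55); C2 at fret 12 → C3 (MIDI 48).
55 − 48 = 7, so the two pitches are 7 semitones apart, with G3 the higher.

7 semitones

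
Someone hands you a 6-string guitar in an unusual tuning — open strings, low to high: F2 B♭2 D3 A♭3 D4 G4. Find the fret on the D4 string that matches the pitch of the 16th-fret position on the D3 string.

Fret 16 on D3 is MIDI 50 + 16 = 66 (G♭4). On the D4 string (open MIDI 62), that pitch is 66 − 62 = fret 4.

4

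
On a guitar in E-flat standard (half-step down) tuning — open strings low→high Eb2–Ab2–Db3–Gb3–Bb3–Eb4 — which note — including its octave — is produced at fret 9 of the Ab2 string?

F3

The open Ab2 string plus 9 semitones: Ab–A–Bb–B–C–Db–D–Eb–E–F.
The walk passes from B into C once, so the octave number goes from 2 to 3.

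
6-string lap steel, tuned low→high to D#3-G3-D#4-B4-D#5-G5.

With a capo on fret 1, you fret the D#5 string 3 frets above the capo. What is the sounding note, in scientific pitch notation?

G5

The capo raises the open D#5 by 1 semitone to E5; fretting 3 more gives D#5 + 1 + 3 = D#5 + 4 semitones = G5.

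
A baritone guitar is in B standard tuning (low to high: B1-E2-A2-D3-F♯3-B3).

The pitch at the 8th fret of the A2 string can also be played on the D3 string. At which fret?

A2 at fret 8 is A2 + 8 semitones = F3.
The open D3 string is 5 semitones above the open A2, so the same pitch on the D3 string lies at fret 8 − 5 = 3.

3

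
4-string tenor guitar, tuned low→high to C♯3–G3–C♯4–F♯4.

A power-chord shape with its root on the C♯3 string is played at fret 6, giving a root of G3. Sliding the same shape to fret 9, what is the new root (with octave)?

A♯3

Moving from fret 6 to fret 9 shifts the root by 3 semitones.
G3 up 3 semitones is A♯3.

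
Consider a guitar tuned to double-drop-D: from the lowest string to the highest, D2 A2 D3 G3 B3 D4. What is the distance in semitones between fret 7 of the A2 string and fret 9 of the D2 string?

A2 at fret 7 → E3 (MIDI 52); D2 at fret 9 → B2 (MIDI 47).
52 − 47 = 5, so the two pitches are 5 semitones apart, with E3 the higher.

5 semitones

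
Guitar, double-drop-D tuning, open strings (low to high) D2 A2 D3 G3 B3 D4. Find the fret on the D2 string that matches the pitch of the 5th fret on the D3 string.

17

Fret 5 on D3 is MIDI 50 + 5 = 55 (G3). On the D2 string (open MIDI 38), that pitch is 55 − 38 = fret 17.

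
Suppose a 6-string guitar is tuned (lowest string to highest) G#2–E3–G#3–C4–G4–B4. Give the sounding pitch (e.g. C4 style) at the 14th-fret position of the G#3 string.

A#4

G#3 is MIDI 56. Adding 14 gives 70, which is A#4.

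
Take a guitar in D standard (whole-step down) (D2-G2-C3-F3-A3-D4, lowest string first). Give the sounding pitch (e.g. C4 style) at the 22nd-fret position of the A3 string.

G5

The open A3 string plus 22 semitones: A–A#–B–C–…–F–F#–G.
The walk passes from B into C 2 times, so the octave number goes from 3 to 5.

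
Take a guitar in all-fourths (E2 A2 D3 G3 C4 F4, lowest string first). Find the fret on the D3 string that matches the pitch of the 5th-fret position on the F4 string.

20

Fret 5 on F4 is MIDI 65 + 5 = 70 (A#4). On the D3 string (open MIDI 50), that pitch is 70 − 50 = fret 20.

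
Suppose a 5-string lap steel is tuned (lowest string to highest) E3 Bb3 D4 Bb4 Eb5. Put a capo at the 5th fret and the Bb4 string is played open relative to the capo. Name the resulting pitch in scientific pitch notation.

Eb5

The capo raises the open Bb4 by 5 semitones to Eb5; fretting 0 more gives Bb4 + 5 + 0 = Bb4 + 5 semitones = Eb5.
(Also written D#.)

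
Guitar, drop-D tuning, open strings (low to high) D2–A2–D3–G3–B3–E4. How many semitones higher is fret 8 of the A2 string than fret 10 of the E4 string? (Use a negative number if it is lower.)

-21 semitones

A2 at fret 8 → F3 (MIDI 53); E4 at fret 10 → D5 (MIDI 74).
53 − 74 = -21, so the two pitches are 21 semitones apart.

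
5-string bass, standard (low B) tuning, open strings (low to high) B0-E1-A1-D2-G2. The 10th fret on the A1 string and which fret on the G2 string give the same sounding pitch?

0

Fret 10 on A1 is MIDI 33 + 10 = 43 (G2). On the G2 string (open MIDI 43), that pitch is 43 − 43 = fret 0.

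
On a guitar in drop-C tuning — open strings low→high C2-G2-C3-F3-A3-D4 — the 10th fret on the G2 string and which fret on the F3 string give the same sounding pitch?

G2 at fret 10 is G2 + 10 semitones = F3.
The open F3 string is 10 semitones above the open G2, so the same pitch on the F3 string lies at fret 10 − 10 = 0.

0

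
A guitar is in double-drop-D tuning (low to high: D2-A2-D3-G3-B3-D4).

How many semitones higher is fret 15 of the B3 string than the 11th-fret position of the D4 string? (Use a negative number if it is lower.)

B3 at fret 15 → D5 (MIDI 74); D4 at fret 11 → C#5 (MIDI 73).
74 − 73 = 1, so the two pitches are 1 semitone apart.

1 semitone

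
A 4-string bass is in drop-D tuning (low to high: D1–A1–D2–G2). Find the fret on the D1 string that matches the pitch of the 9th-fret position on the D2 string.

21

Fret 9 on D2 is MIDI 38 + 9 = 47 (B2). On the D1 string (open MIDI 26), that pitch is 47 − 26 = fret 21.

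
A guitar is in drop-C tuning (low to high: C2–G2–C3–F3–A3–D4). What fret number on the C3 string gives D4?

14

D4 is 14 semitones above the open C3 (C–C#–D–D#–…–C–C#–D), so it sits at fret 14.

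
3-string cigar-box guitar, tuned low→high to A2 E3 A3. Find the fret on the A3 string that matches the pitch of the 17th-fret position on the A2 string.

A2 at fret 17 is A2 + 17 semitones = D4.
The open A3 string is 12 semitones above the open A2, so the same pitch on the A3 string lies at fret 17 − 12 = 5.

5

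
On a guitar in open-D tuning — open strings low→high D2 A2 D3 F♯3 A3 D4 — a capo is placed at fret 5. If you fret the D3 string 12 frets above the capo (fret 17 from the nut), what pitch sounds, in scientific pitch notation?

G4

The capo raises the open D3 by 5 semitones to G3; fretting 12 more gives D3 + 5 + 12 = D3 + 17 semitones = G4.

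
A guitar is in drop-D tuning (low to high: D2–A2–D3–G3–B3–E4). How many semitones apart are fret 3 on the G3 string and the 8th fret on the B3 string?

9 semitones

G3 at fret 3 → A#3 (MIDI 58); B3 at fret 8 → G4 (MIDI 67).
58 − 67 = -9, so the two pitches are 9 semitones apart, with G4 the higher.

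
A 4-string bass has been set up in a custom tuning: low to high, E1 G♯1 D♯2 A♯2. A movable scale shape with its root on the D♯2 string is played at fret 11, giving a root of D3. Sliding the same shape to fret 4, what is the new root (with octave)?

G2

Moving from fret 11 to fret 4 shifts the root by -7 semitones.
D3 down 7 semitones is G2.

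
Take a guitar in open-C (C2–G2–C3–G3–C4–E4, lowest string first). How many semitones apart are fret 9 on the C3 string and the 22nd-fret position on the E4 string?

29 semitones

C3 at fret 9 → A3 (MIDI 57); E4 at fret 22 → D6 (MIDI 86).
57 − 86 = -29, so the two pitches are 29 semitones apart, with D6 the higher.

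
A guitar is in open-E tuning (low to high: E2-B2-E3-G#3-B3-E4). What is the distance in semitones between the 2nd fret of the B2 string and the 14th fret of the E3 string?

B2 at fret 2 → C#3 (MIDI 49); E3 at fret 14 → F#4 (MIDI 66).
49 − 66 = -17, so the two pitches are 17 semitones apart, with F#4 the higher.

17 semitones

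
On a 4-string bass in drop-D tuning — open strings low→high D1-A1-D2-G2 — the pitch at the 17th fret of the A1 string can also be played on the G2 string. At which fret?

7

A1 at fret 17 is A1 + 17 semitones = D3.
The open G2 string is 10 semitones above the open A1, so the same pitch on the G2 string lies at fret 17 − 10 = 7.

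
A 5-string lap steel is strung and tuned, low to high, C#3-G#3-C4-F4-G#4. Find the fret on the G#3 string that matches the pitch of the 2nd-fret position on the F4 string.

11

Fret 2 on F4 is MIDI 65 + 2 = 67 (G4). On the G#3 string (open MIDI 56), that pitch is 67 − 56 = fret 11.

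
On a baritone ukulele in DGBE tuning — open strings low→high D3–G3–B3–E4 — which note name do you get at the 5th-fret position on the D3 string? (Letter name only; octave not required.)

G

The open D3 string plus 5 semitones: D–D#–E–F–F#–G.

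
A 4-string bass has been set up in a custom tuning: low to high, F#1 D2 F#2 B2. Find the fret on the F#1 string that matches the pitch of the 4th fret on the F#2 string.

F#2 at fret 4 is F#2 + 4 semitones = A#2.
The open F#1 string is 12 semitones below the open F#2, so the same pitch on the F#1 string lies at fret 4 + 12 = 16.

16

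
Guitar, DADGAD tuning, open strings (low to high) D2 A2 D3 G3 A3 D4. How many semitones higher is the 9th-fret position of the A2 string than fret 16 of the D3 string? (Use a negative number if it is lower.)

A2 at fret 9 → F#3 (MIDI 54); D3 at fret 16 → F#4 (MIDI 66).
54 − 66 = -12, so the two pitches are 12 semitones apart.

-12 semitones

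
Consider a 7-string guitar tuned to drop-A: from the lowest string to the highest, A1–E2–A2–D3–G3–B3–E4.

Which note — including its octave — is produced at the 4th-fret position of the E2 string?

The open E2 string plus 4 semitones: E–F–F#–G–G#.
No B→C boundary is crossed, so the octave stays at 2.

G#2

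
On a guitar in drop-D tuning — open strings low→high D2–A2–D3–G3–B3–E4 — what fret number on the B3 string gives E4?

5

E4 is 5 semitones above the open B3 (B–C–C#–D–D#–E), so it sits at fret 5.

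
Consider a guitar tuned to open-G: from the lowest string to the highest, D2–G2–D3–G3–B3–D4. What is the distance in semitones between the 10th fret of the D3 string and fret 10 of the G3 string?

D3 at fret 10 → C4 (MIDI 60); G3 at fret 10 → F4 (MIDI 65).
60 − 65 = -5, so the two pitches are 5 semitones apart, with F4 the higher.

5 semitones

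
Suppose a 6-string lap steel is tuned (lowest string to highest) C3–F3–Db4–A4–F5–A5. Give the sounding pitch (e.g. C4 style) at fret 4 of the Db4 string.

F4

The open Db4 string plus 4 semitones: Db–D–Eb–E–F.
No B→C boundary is crossed, so the octave stays at 4.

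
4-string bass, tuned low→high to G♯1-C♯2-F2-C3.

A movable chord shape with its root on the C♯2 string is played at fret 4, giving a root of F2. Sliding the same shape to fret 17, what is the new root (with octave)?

F♯3

Moving from fret 4 to fret 17 shifts the root by 13 semitones.
F2 up 13 semitones is F♯3.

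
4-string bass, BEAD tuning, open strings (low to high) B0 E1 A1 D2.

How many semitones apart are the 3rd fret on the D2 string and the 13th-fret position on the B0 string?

D2 at fret 3 → F2 (MIDI 41); B0 at fret 13 → C2 (MIDI 36).
41 − 36 = 5, so the two pitches are 5 semitones apart, with F2 the higher.

5 semitones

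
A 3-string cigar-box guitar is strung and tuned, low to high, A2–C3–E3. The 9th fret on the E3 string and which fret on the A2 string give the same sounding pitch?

16

E3 at fret 9 is E3 + 9 semitones = C♯4.
The open A2 string is 7 semitones below the open E3, so the same pitch on the A2 string lies at fret 9 + 7 = 16.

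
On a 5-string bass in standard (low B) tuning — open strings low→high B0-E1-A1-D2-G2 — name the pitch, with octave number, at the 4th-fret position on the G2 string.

B2

G2 is MIDI 43. Adding 4 gives 47, which is B2.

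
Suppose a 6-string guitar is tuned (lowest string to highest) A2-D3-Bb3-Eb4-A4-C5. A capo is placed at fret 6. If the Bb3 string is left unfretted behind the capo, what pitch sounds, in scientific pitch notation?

E4

The capo raises the open Bb3 by 6 semitones to E4; fretting 0 more gives Bb3 + 6 + 0 = Bb3 + 6 semitones = E4.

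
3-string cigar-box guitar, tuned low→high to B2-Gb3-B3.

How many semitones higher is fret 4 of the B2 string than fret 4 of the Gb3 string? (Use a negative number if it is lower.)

-7 semitones

B2 at fret 4 → Eb3 (MIDI 51); Gb3 at fret 4 → Bb3 (MIDI 58).
51 − 58 = -7, so the two pitches are 7 semitones apart.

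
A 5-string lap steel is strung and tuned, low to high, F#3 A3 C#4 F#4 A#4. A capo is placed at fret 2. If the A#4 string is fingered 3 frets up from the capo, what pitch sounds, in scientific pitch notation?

The capo raises the open A#4 by 2 semitones to C5; fretting 3 more gives A#4 + 2 + 3 = A#4 + 5 semitones = D#5.
(Also written Eb.)

D#5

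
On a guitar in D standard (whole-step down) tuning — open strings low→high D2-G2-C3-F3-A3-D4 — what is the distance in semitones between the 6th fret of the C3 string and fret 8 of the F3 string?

C3 at fret 6 → F#3 (MIDI 54); F3 at fret 8 → C#4 (MIDI 61).
54 − 61 = -7, so the two pitches are 7 semitones apart, with C#4 the higher.

7 semitones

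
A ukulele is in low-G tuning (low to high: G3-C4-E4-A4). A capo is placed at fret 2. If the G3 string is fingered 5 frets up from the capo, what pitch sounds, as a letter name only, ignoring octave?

The capo raises the open G3 by 2 semitones to A3; fretting 5 more gives G3 + 2 + 5 = G3 + 7 semitones, landing on D.

D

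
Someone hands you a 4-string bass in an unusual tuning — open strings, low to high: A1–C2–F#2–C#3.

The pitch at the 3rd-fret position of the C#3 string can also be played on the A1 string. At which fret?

19

C#3 at fret 3 is C#3 + 3 semitones = E3.
The open A1 string is 16 semitones below the open C#3, so the same pitch on the A1 string lies at fret 3 + 16 = 19.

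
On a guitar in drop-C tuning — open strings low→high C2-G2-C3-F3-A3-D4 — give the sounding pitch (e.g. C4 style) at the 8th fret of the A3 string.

A3 is MIDI 57. Adding 8 gives 65, which is F4.

F4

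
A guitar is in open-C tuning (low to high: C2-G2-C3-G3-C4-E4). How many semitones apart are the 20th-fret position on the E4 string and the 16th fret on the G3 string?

13 semitones

E4 at fret 20 → C6 (MIDI 84); G3 at fret 16 → B4 (MIDI 71).
84 − 71 = 13, so the two pitches are 13 semitones apart, with C6 the higher.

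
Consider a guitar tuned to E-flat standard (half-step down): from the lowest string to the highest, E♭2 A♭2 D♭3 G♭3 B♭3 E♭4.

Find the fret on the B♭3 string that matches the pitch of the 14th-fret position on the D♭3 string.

D♭3 at fret 14 is D♭3 + 14 semitones = E♭4.
The open B♭3 string is 9 semitones above the open D♭3, so the same pitch on the B♭3 string lies at fret 14 − 9 = 5.

5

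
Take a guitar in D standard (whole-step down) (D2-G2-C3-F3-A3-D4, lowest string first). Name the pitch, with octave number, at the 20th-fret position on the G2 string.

D♯4

G2 is MIDI 43. Adding 20 gives 63, which is D♯4.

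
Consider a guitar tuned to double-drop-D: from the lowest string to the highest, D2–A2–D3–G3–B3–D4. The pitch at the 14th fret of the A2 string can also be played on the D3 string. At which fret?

9

A2 at fret 14 is A2 + 14 semitones = B3.
The open D3 string is 5 semitones above the open A2, so the same pitch on the D3 string lies at fret 14 − 5 = 9.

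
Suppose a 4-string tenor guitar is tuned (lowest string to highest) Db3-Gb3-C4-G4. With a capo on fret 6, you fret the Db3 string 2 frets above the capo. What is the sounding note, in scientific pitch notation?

A3

The capo raises the open Db3 by 6 semitones to G3; fretting 2 more gives Db3 + 6 + 2 = Db3 + 8 semitones = A3.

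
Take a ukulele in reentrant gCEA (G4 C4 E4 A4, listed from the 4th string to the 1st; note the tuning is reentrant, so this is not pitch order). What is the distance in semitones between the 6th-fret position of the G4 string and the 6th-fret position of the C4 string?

G4 at fret 6 → C#5 (MIDI 73); C4 at fret 6 → F#4 (MIDI 66).
73 − 66 = 7, so the two pitches are 7 semitones apart, with C#5 the higher.

7 semitones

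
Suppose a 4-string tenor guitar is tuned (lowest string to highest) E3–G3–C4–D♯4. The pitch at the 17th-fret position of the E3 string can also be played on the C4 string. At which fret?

Fret 17 on E3 is MIDI 52 + 17 = 69 (A4). On the C4 string (open MIDI 60), that pitch is 69 − 60 = fret 9.

9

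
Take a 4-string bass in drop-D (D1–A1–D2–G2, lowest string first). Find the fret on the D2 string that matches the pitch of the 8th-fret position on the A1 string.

3

Fret 8 on A1 is MIDI 33 + 8 = 41 (F2). On the D2 string (open MIDI 38), that pitch is 41 − 38 = fret 3.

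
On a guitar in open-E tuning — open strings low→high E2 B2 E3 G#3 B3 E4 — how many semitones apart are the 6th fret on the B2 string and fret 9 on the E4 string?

20 semitones

B2 at fret 6 → F3 (MIDI 53); E4 at fret 9 → C#5 (MIDI 73).
53 − 73 = -20, so the two pitches are 20 semitones apart, with C#5 the higher.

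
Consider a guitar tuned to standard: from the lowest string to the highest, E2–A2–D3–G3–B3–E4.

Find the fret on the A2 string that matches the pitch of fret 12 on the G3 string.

G3 at fret 12 is G3 + 12 semitones = G4.
The open A2 string is 10 semitones below the open G3, so the same pitch on the A2 string lies at fret 12 + 10 = 22.

22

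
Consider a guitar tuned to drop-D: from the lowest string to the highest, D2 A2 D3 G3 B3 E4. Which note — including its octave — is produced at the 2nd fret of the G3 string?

The open G3 string plus 2 semitones: G–G#–A.
No B→C boundary is crossed, so the octave stays at 3.

A3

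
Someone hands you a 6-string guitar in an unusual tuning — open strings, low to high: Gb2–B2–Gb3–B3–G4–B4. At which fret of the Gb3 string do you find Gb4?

12

Gb4 is 12 semitones above the open Gb3 (Gb–G–Ab–A–…–E–F–Gb), so it sits at fret 12.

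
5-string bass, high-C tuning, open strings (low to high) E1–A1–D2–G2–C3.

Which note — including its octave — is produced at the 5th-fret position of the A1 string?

D2

The open A1 string plus 5 semitones: A–A#–B–C–C#–D.
The walk passes from B into C once, so the octave number goes from 1 to 2.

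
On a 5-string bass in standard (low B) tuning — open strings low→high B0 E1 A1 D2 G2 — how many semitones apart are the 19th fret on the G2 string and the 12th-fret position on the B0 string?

27 semitones

G2 at fret 19 → D4 (MIDI 62); B0 at fret 12 → B1 (MIDI 35).
62 − 35 = 27, so the two pitches are 27 semitones apart, with D4 the higher.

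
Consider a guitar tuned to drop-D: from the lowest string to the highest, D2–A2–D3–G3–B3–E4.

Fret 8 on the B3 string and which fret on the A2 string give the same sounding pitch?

Fret 8 on B3 is MIDI 59 + 8 = 67 (G4). On the A2 string (open MIDI 45), that pitch is 67 − 45 = fret 22.

22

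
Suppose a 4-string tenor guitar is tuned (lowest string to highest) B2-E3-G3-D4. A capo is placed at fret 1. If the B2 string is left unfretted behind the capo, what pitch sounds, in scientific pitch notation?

C3

The capo raises the open B2 by 1 semitone to C3; fretting 0 more gives B2 + 1 + 0 = B2 + 1 semitone = C3.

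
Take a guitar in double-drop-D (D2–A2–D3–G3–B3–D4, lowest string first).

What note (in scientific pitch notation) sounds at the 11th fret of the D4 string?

C♯5

The open D4 string plus 11 semitones: D–D#–E–F–…–B–C–C#.
The walk passes from B into C once, so the octave number goes from 4 to 5.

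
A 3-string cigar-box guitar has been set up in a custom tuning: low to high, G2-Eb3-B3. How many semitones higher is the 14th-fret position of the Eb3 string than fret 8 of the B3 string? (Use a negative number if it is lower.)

Eb3 at fret 14 → F4 (MIDI 65); B3 at fret 8 → G4 (MIDI 67).
65 − 67 = -2, so the two pitches are 2 semitones apart.

-2 semitones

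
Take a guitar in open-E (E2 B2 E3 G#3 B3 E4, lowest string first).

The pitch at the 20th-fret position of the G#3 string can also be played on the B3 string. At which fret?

17

Fret 20 on G#3 is MIDI 56 + 20 = 76 (E5). On the B3 string (open MIDI 59), that pitch is 76 − 59 = fret 17.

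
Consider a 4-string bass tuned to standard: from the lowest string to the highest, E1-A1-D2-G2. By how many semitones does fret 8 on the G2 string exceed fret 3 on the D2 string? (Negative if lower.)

10 semitones

G2 at fret 8 → D#3 (MIDI 51); D2 at fret 3 → F2 (MIDI 41).
51 − 41 = 10, so the two pitches are 10 semitones apart.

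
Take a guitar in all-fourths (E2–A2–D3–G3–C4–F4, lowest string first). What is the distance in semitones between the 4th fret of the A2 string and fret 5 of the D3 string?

6 semitones

A2 at fret 4 → C#3 (MIDI 49); D3 at fret 5 → G3 (MIDI 55).
49 − 55 = -6, so the two pitches are 6 semitones apart, with G3 the higher.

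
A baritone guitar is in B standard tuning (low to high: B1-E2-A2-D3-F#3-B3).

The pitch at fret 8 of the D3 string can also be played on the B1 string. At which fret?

Fret 8 on D3 is MIDI 50 + 8 = 58 (A#3). On the B1 string (open MIDI 35), that pitch is 58 − 35 = fret 23.

23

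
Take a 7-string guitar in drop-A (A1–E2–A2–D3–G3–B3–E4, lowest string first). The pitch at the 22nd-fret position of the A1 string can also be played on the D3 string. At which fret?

A1 at fret 22 is A1 + 22 semitones = G3.
The open D3 string is 17 semitones above the open A1, so the same pitch on the D3 string lies at fret 22 − 17 = 5.

5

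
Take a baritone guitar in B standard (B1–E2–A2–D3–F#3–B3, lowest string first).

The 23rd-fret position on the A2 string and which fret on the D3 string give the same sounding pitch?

Fret 23 on A2 is MIDI 45 + 23 = 68 (G#4). On the D3 string (open MIDI 50), that pitch is 68 − 50 = fret 18.

18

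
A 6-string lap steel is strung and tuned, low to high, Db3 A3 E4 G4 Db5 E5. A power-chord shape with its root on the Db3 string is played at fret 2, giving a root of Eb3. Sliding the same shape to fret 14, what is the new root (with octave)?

Moving from fret 2 to fret 14 shifts the root by 12 semitones.
Eb3 up 12 semitones is Eb4.

Eb4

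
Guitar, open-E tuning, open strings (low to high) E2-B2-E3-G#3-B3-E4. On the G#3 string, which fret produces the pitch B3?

B3 is 3 semitones above the open G#3 (G#–A–A#–B), so it sits at fret 3.

3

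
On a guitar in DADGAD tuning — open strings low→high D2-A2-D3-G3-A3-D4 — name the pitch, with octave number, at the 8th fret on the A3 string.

A3 is MIDI 57. Adding 8 gives 65, which is F4.

F4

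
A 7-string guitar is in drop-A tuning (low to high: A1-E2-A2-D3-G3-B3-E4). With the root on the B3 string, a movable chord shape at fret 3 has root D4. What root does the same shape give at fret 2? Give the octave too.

Moving from fret 3 to fret 2 shifts the root by -1 semitone.
D4 down 1 semitone is C#4.

C#4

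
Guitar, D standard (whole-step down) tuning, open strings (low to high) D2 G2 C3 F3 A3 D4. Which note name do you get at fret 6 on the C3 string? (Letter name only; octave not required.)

F#

C3 is MIDI 48. Adding 6 gives 54; 54 mod 12 = 6, i.e. F#.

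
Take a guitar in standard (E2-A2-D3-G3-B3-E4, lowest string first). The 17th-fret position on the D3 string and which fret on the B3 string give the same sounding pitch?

8

Fret 17 on D3 is MIDI 50 + 17 = 67 (G4). On the B3 string (open MIDI 59), that pitch is 67 − 59 = fret 8.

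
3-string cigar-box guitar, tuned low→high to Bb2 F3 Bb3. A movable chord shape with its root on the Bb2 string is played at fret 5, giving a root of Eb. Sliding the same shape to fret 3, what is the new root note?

Db

Moving from fret 5 to fret 3 shifts the root by -2 semitones.
Eb down 2 semitones is Db.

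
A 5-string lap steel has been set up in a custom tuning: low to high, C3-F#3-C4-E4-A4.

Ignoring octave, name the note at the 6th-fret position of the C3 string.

F#

The open C3 string plus 6 semitones: C–C#–D–D#–E–F–F#.
(Equivalently spelled Gb.)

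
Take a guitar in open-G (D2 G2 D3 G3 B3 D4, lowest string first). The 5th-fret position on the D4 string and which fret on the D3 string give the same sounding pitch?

D4 at fret 5 is D4 + 5 semitones = G4.
The open D3 string is 12 semitones below the open D4, so the same pitch on the D3 string lies at fret 5 + 12 = 17.

17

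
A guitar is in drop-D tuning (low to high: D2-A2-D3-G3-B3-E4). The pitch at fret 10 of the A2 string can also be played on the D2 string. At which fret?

A2 at fret 10 is A2 + 10 semitones = G3.
The open D2 string is 7 semitones below the open A2, so the same pitch on the D2 string lies at fret 10 + 7 = 17.

17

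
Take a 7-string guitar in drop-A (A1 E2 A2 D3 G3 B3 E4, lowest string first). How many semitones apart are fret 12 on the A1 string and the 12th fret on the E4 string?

31 semitones

A1 at fret 12 → A2 (MIDI 45); E4 at fret 12 → E5 (MIDI 76).
45 − 76 = -31, so the two pitches are 31 semitones apart, with E5 the higher.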